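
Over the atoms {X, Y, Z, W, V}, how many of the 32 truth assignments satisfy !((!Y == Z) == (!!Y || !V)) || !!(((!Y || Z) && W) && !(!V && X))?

19

Initial set: {T (!((!Y == Z) == (!!Y || !V)) || !!(((!Y || Z) && W) && !(!V && X)))}.
T (!((!Y == Z) == (!!Y || !V)) || !!(((!Y || Z) && W) && !(!V && X))): β-rule — branch into T !((!Y == Z) == (!!Y || !V))  //  T !!(((!Y || Z) && W) && !(!V && X)).
  branch 1 (add T !((!Y == Z) == (!!Y || !V))):
    T !((!Y == Z) == (!!Y || !V)): β-rule — branch into T (!Y == Z), F (!!Y || !V)  //  F (!Y == Z), T (!!Y || !V).
      branch 1.1 (add T (!Y == Z), F (!!Y || !V)):
        F (!!Y || !V): α-rule — add F !!Y, F !V.
        F !!Y: drop double negation, giving F Y.
        T (!Y == Z): β-rule — branch into T !Y, T Z  //  F !Y, F Z.
          branch 1.1.1 (add T !Y, T Z):
            ○ open, literals {V=1, Y=0, Z=1}.
          branch 1.1.2 (add F !Y, F Z):
            × closes — contains both Y and !Y.
      branch 1.2 (add F (!Y == Z), T (!!Y || !V)):
        F (!Y == Z): β-rule — branch into T !Y, F Z  //  F !Y, T Z.
          branch 1.2.1 (add T !Y, F Z):
            T (!!Y || !V): β-rule — branch into T !!Y  //  T !V.
              branch 1.2.1.1 (add T !!Y):
                T !!Y: drop double negation, giving T Y.
                × closes — contains both Y and !Y.
              branch 1.2.1.2 (add T !V):
                ○ open, literals {V=0, Y=0, Z=0}.
          branch 1.2.2 (add F !Y, T Z):
            T (!!Y || !V): β-rule — branch into T !!Y  //  T !V.
              branch 1.2.2.1 (add T !!Y):
                T !!Y: drop double negation, giving T Y.
                ○ open, literals {Y=1, Z=1}.
              branch 1.2.2.2 (add T !V):
                ○ open, literals {V=0, Y=1, Z=1}.
  branch 2 (add T !!(((!Y || Z) && W) && !(!V && X))):
    T !!(((!Y || Z) && W) && !(!V && X)): drop double negation, giving T (((!Y || Z) && W) && !(!V && X)).
    T (((!Y || Z) && W) && !(!V && X)): α-rule — add T ((!Y || Z) && W), T !(!V && X).
    T ((!Y || Z) && W): α-rule — add T (!Y || Z), T W.
    T !(!V && X): β-rule — branch into F !V  //  F X.
      branch 2.1 (add F !V):
        T (!Y || Z): β-rule — branch into T !Y  //  T Z.
          branch 2.1.1 (add T !Y):
            ○ open, literals {V=1, W=1, Y=0}.
          branch 2.1.2 (add T Z):
            ○ open, literals {V=1, W=1, Z=1}.
      branch 2.2 (add F X):
        T (!Y || Z): β-rule — branch into T !Y  //  T Z.
          branch 2.2.1 (add T !Y):
            ○ open, literals {W=1, X=0, Y=0}.
          branch 2.2.2 (add T Z):
            ○ open, literals {W=1, X=0, Z=1}.
2 branches closed, 8 open.
Each open branch fixes some atoms; the unmentioned ones are free. Counting distinct full assignments: branch {V=1, Y=0, Z=1} (X, W) contributes 4 new; branch {V=0, Y=0, Z=0} (X, W) contributes 4 new; branch {Y=1, Z=1} (X, W, V) contributes 8 new; branch {V=0, Y=1, Z=1} (X, W) contributes 0 new; branch {V=1, W=1, Y=0} (X, Z) contributes 2 new; branch {V=1, W=1, Z=1} (X, Y) contributes 0 new; branch {W=1, X=0, Y=0} (Z, V) contributes 1 new; branch {W=1, X=0, Z=1} (Y, V) contributes 0 new. Total: 19.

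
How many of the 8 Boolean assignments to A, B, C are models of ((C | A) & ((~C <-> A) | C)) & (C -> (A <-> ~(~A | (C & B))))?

5

Initial set: {T (((C | A) & ((~C <-> A) | C)) & (C -> (A <-> ~(~A | (C & B)))))}.
T (((C | A) & ((~C <-> A) | C)) & (C -> (A <-> ~(~A | (C & B))))): α-rule — add T ((C | A) & ((~C <-> A) | C)), T (C -> (A <-> ~(~A | (C & B)))).
T ((C | A) & ((~C <-> A) | C)): α-rule — add T (C | A), T ((~C <-> A) | C).
T (C -> (A <-> ~(~A | (C & B)))): β-rule — branch into F C  //  T (A <-> ~(~A | (C & B))).
  branch 1 (add F C):
    T (C | A): β-rule — branch into T C  //  T A.
      branch 1.1 (add T C):
        × closes — contains both C and ~C.
      branch 1.2 (add T A):
        T ((~C <-> A) | C): β-rule — branch into T (~C <-> A)  //  T C.
          branch 1.2.1 (add T (~C <-> A)):
            T (~C <-> A): β-rule — branch into T ~C, T A  //  F ~C, F A.
              branch 1.2.1.1 (add T ~C, T A):
                ○ open, literals {A=true, C=false}.
              branch 1.2.1.2 (add F ~C, F A):
                × closes — contains both C and ~C.
          branch 1.2.2 (add T C):
            × closes — contains both C and ~C.
  branch 2 (add T (A <-> ~(~A | (C & B)))):
    T (C | A): β-rule — branch into T C  //  T A.
      branch 2.1 (add T C):
        T ((~C <-> A) | C): β-rule — branch into T (~C <-> A)  //  T C.
          branch 2.1.1 (add T (~C <-> A)):
            T (A <-> ~(~A | (C & B))): β-rule — branch into T A, T ~(~A | (C & B))  //  F A, F ~(~A | (C & B)).
              branch 2.1.1.1 (add T A, T ~(~A | (C & B))):
                T ~(~A | (C & B)): α-rule — add F ~A, F (C & B).
                T (~C <-> A): β-rule — branch into T ~C, T A  //  F ~C, F A.
                  branch 2.1.1.1.1 (add T ~C, T A):
                    × closes — contains both C and ~C.
                  branch 2.1.1.1.2 (add F ~C, F A):
                    × closes — contains both A and ~A.
              branch 2.1.1.2 (add F A, F ~(~A | (C & B))):
                T (~C <-> A): β-rule — branch into T ~C, T A  //  F ~C, F A.
                  branch 2.1.1.2.1 (add T ~C, T A):
                    × closes — contains both C and ~C.
                  branch 2.1.1.2.2 (add F ~C, F A):
                    F ~(~A | (C & B)): β-rule — branch into T ~A  //  T (C & B).
                      branch 2.1.1.2.2.1 (add T ~A):
                        ○ open, literals {A=false, C=true}.
                      branch 2.1.1.2.2.2 (add T (C & B)):
                        T (C & B): α-rule — add T C, T B.
                        ○ open, literals {A=false, B=true, C=true}.
          branch 2.1.2 (add T C):
            T (A <-> ~(~A | (C & B))): β-rule — branch into T A, T ~(~A | (C & B))  //  F A, F ~(~A | (C & B)).
              branch 2.1.2.1 (add T A, T ~(~A | (C & B))):
                T ~(~A | (C & B)): α-rule — add F ~A, F (C & B).
                F (C & B): β-rule — branch into F C  //  F B.
                  branch 2.1.2.1.1 (add F C):
                    × closes — contains both C and ~C.
                  branch 2.1.2.1.2 (add F B):
                    ○ open, literals {A=true, B=false, C=true}.
              branch 2.1.2.2 (add F A, F ~(~A | (C & B))):
                F ~(~A | (C & B)): β-rule — branch into T ~A  //  T (C & B).
                  branch 2.1.2.2.1 (add T ~A):
                    ○ open, literals {A=false, C=true}.
                  branch 2.1.2.2.2 (add T (C & B)):
                    T (C & B): α-rule — add T C, T B.
                    ○ open, literals {A=false, B=true, C=true}.
      branch 2.2 (add T A):
        T ((~C <-> A) | C): β-rule — branch into T (~C <-> A)  //  T C.
          branch 2.2.1 (add T (~C <-> A)):
            T (A <-> ~(~A | (C & B))): β-rule — branch into T A, T ~(~A | (C & B))  //  F A, F ~(~A | (C & B)).
              branch 2.2.1.1 (add T A, T ~(~A | (C & B))):
                T ~(~A | (C & B)): α-rule — add F ~A, F (C & B).
                T (~C <-> A): β-rule — branch into T ~C, T A  //  F ~C, F A.
                  branch 2.2.1.1.1 (add T ~C, T A):
                    F (C & B): β-rule — branch into F C  //  F B.
                      branch 2.2.1.1.1.1 (add F C):
                        ○ open, literals {A=true, C=false}.
                      branch 2.2.1.1.1.2 (add F B):
                        ○ open, literals {A=true, B=false, C=false}.
                  branch 2.2.1.1.2 (add F ~C, F A):
                    × closes — contains both A and ~A.
              branch 2.2.1.2 (add F A, F ~(~A | (C & B))):
                × closes — contains both A and ~A.
          branch 2.2.2 (add T C):
            T (A <-> ~(~A | (C & B))): β-rule — branch into T A, T ~(~A | (C & B))  //  F A, F ~(~A | (C & B)).
              branch 2.2.2.1 (add T A, T ~(~A | (C & B))):
                T ~(~A | (C & B)): α-rule — add F ~A, F (C & B).
                F (C & B): β-rule — branch into F C  //  F B.
                  branch 2.2.2.1.1 (add F C):
                    × closes — contains both C and ~C.
                  branch 2.2.2.1.2 (add F B):
                    ○ open, literals {A=true, B=false, C=true}.
              branch 2.2.2.2 (add F A, F ~(~A | (C & B))):
                × closes — contains both A and ~A.
11 branches closed, 9 open.
Each open branch fixes some atoms; the unmentioned ones are free. Counting distinct full assignments: branch {A=true, C=false} (B) contributes 2 new; branch {A=false, C=true} (B) contributes 2 new; branch {A=false, B=true, C=true} (none free) contributes 0 new; branch {A=true, B=false, C=true} (none free) contributes 1 new; branch {A=false, C=true} (B) contributes 0 new; branch {A=false, B=true, C=true} (none free) contributes 0 new; branch {A=true, C=false} (B) contributes 0 new; branch {A=true, B=false, C=false} (none free) contributes 0 new; branch {A=true, B=false, C=true} (none free) contributes 0 new. Total: 5.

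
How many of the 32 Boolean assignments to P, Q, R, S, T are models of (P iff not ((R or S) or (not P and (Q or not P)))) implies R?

Initial set: {((P iff not ((R or S) or (not P and (Q or not P)))) implies R)}.
((P iff not ((R or S) or (not P and (Q or not P)))) implies R): β-rule — branch into not (P iff not ((R or S) or (not P and (Q or not P))))  //  R.
  branch 1 (add not (P iff not ((R or S) or (not P and (Q or not P))))):
    not (P iff not ((R or S) or (not P and (Q or not P)))): β-rule — branch into P, not not ((R or S) or (not P and (Q or not P)))  //  not P, not ((R or S) or (not P and (Q or not P))).
      branch 1.1 (add P, not not ((R or S) or (not P and (Q or not P)))):
        not not ((R or S) or (not P and (Q or not P))): β-rule — branch into (R or S)  //  (not P and (Q or not P)).
          branch 1.1.1 (add (R or S)):
            (R or S): β-rule — branch into R  //  S.
              branch 1.1.1.1 (add R):
                ○ open, literals {P=T, R=T}.
              branch 1.1.1.2 (add S):
                ○ open, literals {P=T, S=T}.
          branch 1.1.2 (add (not P and (Q or not P))):
            (not P and (Q or not P)): α-rule — add not P, (Q or not P).
            × closes — contains both P and not P.
      branch 1.2 (add not P, not ((R or S) or (not P and (Q or not P)))):
        not ((R or S) or (not P and (Q or not P))): α-rule — add not (R or S), not (not P and (Q or not P)).
        not (R or S): α-rule — add not R, not S.
        not (not P and (Q or not P)): β-rule — branch into not not P  //  not (Q or not P).
          branch 1.2.1 (add not not P):
            × closes — contains both P and not P.
          branch 1.2.2 (add not (Q or not P)):
            not (Q or not P): α-rule — add not Q, not not P.
            × closes — contains both P and not P.
  branch 2 (add R):
    ○ open, literals {R=T}.
3 branches closed, 3 open.
Each open branch fixes some atoms; the unmentioned ones are free. Counting distinct full assignments: branch {P=T, R=T} (Q, S, T) contributes 8 new; branch {P=T, S=T} (Q, R, T) contributes 4 new; branch {R=T} (P, Q, S, T) contributes 8 new. Total: 20.

20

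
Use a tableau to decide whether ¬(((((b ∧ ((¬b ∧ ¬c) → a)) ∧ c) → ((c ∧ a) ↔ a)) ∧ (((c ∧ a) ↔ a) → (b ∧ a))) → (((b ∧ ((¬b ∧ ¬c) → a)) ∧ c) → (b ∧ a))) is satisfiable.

Unsatisfiable

Initial set: {¬(((((b ∧ ((¬b ∧ ¬c) → a)) ∧ c) → ((c ∧ a) ↔ a)) ∧ (((c ∧ a) ↔ a) → (b ∧ a))) → (((b ∧ ((¬b ∧ ¬c) → a)) ∧ c) → (b ∧ a)))}.
¬(((((b ∧ ((¬b ∧ ¬c) → a)) ∧ c) → ((c ∧ a) ↔ a)) ∧ (((c ∧ a) ↔ a) → (b ∧ a))) → (((b ∧ ((¬b ∧ ¬c) → a)) ∧ c) → (b ∧ a))): α-rule — add ((((b ∧ ((¬b ∧ ¬c) → a)) ∧ c) → ((c ∧ a) ↔ a)) ∧ (((c ∧ a) ↔ a) → (b ∧ a))), ¬(((b ∧ ((¬b ∧ ¬c) → a)) ∧ c) → (b ∧ a)).
((((b ∧ ((¬b ∧ ¬c) → a)) ∧ c) → ((c ∧ a) ↔ a)) ∧ (((c ∧ a) ↔ a) → (b ∧ a))): α-rule — add (((b ∧ ((¬b ∧ ¬c) → a)) ∧ c) → ((c ∧ a) ↔ a)), (((c ∧ a) ↔ a) → (b ∧ a)).
¬(((b ∧ ((¬b ∧ ¬c) → a)) ∧ c) → (b ∧ a)): α-rule — add ((b ∧ ((¬b ∧ ¬c) → a)) ∧ c), ¬(b ∧ a).
((b ∧ ((¬b ∧ ¬c) → a)) ∧ c): α-rule — add (b ∧ ((¬b ∧ ¬c) → a)), c.
(b ∧ ((¬b ∧ ¬c) → a)): α-rule — add b, ((¬b ∧ ¬c) → a).
(((b ∧ ((¬b ∧ ¬c) → a)) ∧ c) → ((c ∧ a) ↔ a)): β-rule — branch into ¬((b ∧ ((¬b ∧ ¬c) → a)) ∧ c)  //  ((c ∧ a) ↔ a).
  branch 1 (add ¬((b ∧ ((¬b ∧ ¬c) → a)) ∧ c)):
    (((c ∧ a) ↔ a) → (b ∧ a)): β-rule — branch into ¬((c ∧ a) ↔ a)  //  (b ∧ a).
      branch 1.1 (add ¬((c ∧ a) ↔ a)):
        ¬(b ∧ a): β-rule — branch into ¬b  //  ¬a.
          branch 1.1.1 (add ¬b):
            × closes — contains both b and ¬b.
          branch 1.1.2 (add ¬a):
            ((¬b ∧ ¬c) → a): β-rule — branch into ¬(¬b ∧ ¬c)  //  a.
              branch 1.1.2.1 (add ¬(¬b ∧ ¬c)):
                ¬((b ∧ ((¬b ∧ ¬c) → a)) ∧ c): β-rule — branch into ¬(b ∧ ((¬b ∧ ¬c) → a))  //  ¬c.
                  branch 1.1.2.1.1 (add ¬(b ∧ ((¬b ∧ ¬c) → a))):
                    ¬((c ∧ a) ↔ a): β-rule — branch into (c ∧ a), ¬a  //  ¬(c ∧ a), a.
                      branch 1.1.2.1.1.1 (add (c ∧ a), ¬a):
                        (c ∧ a): α-rule — add c, a.
                        × closes — contains both a and ¬a.
                      branch 1.1.2.1.1.2 (add ¬(c ∧ a), a):
                        × closes — contains both a and ¬a.
                  branch 1.1.2.1.2 (add ¬c):
                    × closes — contains both c and ¬c.
              branch 1.1.2.2 (add a):
                × closes — contains both a and ¬a.
      branch 1.2 (add (b ∧ a)):
        (b ∧ a): α-rule — add b, a.
        ¬(b ∧ a): β-rule — branch into ¬b  //  ¬a.
          branch 1.2.1 (add ¬b):
            × closes — contains both b and ¬b.
          branch 1.2.2 (add ¬a):
            × closes — contains both a and ¬a.
  branch 2 (add ((c ∧ a) ↔ a)):
    (((c ∧ a) ↔ a) → (b ∧ a)): β-rule — branch into ¬((c ∧ a) ↔ a)  //  (b ∧ a).
      branch 2.1 (add ¬((c ∧ a) ↔ a)):
        ¬(b ∧ a): β-rule — branch into ¬b  //  ¬a.
          branch 2.1.1 (add ¬b):
            × closes — contains both b and ¬b.
          branch 2.1.2 (add ¬a):
            ((¬b ∧ ¬c) → a): β-rule — branch into ¬(¬b ∧ ¬c)  //  a.
              branch 2.1.2.1 (add ¬(¬b ∧ ¬c)):
                ((c ∧ a) ↔ a): β-rule — branch into (c ∧ a), a  //  ¬(c ∧ a), ¬a.
                  branch 2.1.2.1.1 (add (c ∧ a), a):
                    × closes — contains both a and ¬a.
                  branch 2.1.2.1.2 (add ¬(c ∧ a), ¬a):
                    ¬((c ∧ a) ↔ a): β-rule — branch into (c ∧ a), ¬a  //  ¬(c ∧ a), a.
                      branch 2.1.2.1.2.1 (add (c ∧ a), ¬a):
                        (c ∧ a): α-rule — add c, a.
                        × closes — contains both a and ¬a.
                      branch 2.1.2.1.2.2 (add ¬(c ∧ a), a):
                        × closes — contains both a and ¬a.
              branch 2.1.2.2 (add a):
                × closes — contains both a and ¬a.
      branch 2.2 (add (b ∧ a)):
        (b ∧ a): α-rule — add b, a.
        ¬(b ∧ a): β-rule — branch into ¬b  //  ¬a.
          branch 2.2.1 (add ¬b):
            × closes — contains both b and ¬b.
          branch 2.2.2 (add ¬a):
            × closes — contains both a and ¬a.
All 14 branches close.
Every branch closed; the formula is unsatisfiable.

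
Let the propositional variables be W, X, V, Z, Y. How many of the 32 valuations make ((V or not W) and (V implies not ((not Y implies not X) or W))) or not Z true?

21

Initial set: {(((V or not W) and (V implies not ((not Y implies not X) or W))) or not Z)}.
(((V or not W) and (V implies not ((not Y implies not X) or W))) or not Z): β-rule — branch into ((V or not W) and (V implies not ((not Y implies not X) or W)))  //  not Z.
  branch 1 (add ((V or not W) and (V implies not ((not Y implies not X) or W)))):
    ((V or not W) and (V implies not ((not Y implies not X) or W))): α-rule — add (V or not W), (V implies not ((not Y implies not X) or W)).
    (V or not W): β-rule — branch into V  //  not W.
      branch 1.1 (add V):
        (V implies not ((not Y implies not X) or W)): β-rule — branch into not V  //  not ((not Y implies not X) or W).
          branch 1.1.1 (add not V):
            × closes — contains both V and not V.
          branch 1.1.2 (add not ((not Y implies not X) or W)):
            not ((not Y implies not X) or W): α-rule — add not (not Y implies not X), not W.
            not (not Y implies not X): α-rule — add not Y, not not X.
            ○ open, literals {V=1, W=0, X=1, Y=0}.
      branch 1.2 (add not W):
        (V implies not ((not Y implies not X) or W)): β-rule — branch into not V  //  not ((not Y implies not X) or W).
          branch 1.2.1 (add not V):
            ○ open, literals {V=0, W=0}.
          branch 1.2.2 (add not ((not Y implies not X) or W)):
            not ((not Y implies not X) or W): α-rule — add not (not Y implies not X), not W.
            not (not Y implies not X): α-rule — add not Y, not not X.
            ○ open, literals {W=0, X=1, Y=0}.
  branch 2 (add not Z):
    ○ open, literals {Z=0}.
1 branch closed, 4 open.
Each open branch fixes some atoms; the unmentioned ones are free. Counting distinct full assignments: branch {V=1, W=0, X=1, Y=0} (Z) contributes 2 new; branch {V=0, W=0} (X, Z, Y) contributes 8 new; branch {W=0, X=1, Y=0} (V, Z) contributes 0 new; branch {Z=0} (W, X, V, Y) contributes 11 new. Total: 21.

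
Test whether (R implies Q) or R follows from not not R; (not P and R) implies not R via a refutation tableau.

Initial set: {not not R; ((not P and R) implies not R); not ((R implies Q) or R)}.
not not R: drop double negation, giving R.
not ((R implies Q) or R): α-rule — add not (R implies Q), not R.
× closes — contains both R and not R.
All 1 branch closes.
Every branch closed, so the premises entail the conclusion.

Yes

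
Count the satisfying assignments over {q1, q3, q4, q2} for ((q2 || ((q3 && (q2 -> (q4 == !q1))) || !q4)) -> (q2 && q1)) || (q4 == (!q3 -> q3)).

Initial set: {(((q2 || ((q3 && (q2 -> (q4 == !q1))) || !q4)) -> (q2 && q1)) || (q4 == (!q3 -> q3)))}.
(((q2 || ((q3 && (q2 -> (q4 == !q1))) || !q4)) -> (q2 && q1)) || (q4 == (!q3 -> q3))): β-rule — branch into ((q2 || ((q3 && (q2 -> (q4 == !q1))) || !q4)) -> (q2 && q1))  //  (q4 == (!q3 -> q3)).
  branch 1 (add ((q2 || ((q3 && (q2 -> (q4 == !q1))) || !q4)) -> (q2 && q1))):
    ((q2 || ((q3 && (q2 -> (q4 == !q1))) || !q4)) -> (q2 && q1)): β-rule — branch into !(q2 || ((q3 && (q2 -> (q4 == !q1))) || !q4))  //  (q2 && q1).
      branch 1.1 (add !(q2 || ((q3 && (q2 -> (q4 == !q1))) || !q4))):
        !(q2 || ((q3 && (q2 -> (q4 == !q1))) || !q4)): α-rule — add !q2, !((q3 && (q2 -> (q4 == !q1))) || !q4).
        !((q3 && (q2 -> (q4 == !q1))) || !q4): α-rule — add !(q3 && (q2 -> (q4 == !q1))), !!q4.
        !(q3 && (q2 -> (q4 == !q1))): β-rule — branch into !q3  //  !(q2 -> (q4 == !q1)).
          branch 1.1.1 (add !q3):
            ○ open, literals {q2=0, q3=0, q4=1}.
          branch 1.1.2 (add !(q2 -> (q4 == !q1))):
            !(q2 -> (q4 == !q1)): α-rule — add q2, !(q4 == !q1).
            × closes — contains both q2 and !q2.
      branch 1.2 (add (q2 && q1)):
        (q2 && q1): α-rule — add q2, q1.
        ○ open, literals {q1=1, q2=1}.
  branch 2 (add (q4 == (!q3 -> q3))):
    (q4 == (!q3 -> q3)): β-rule — branch into q4, (!q3 -> q3)  //  !q4, !(!q3 -> q3).
      branch 2.1 (add q4, (!q3 -> q3)):
        (!q3 -> q3): β-rule — branch into !!q3  //  q3.
          branch 2.1.1 (add !!q3):
            ○ open, literals {q3=1, q4=1}.
          branch 2.1.2 (add q3):
            ○ open, literals {q3=1, q4=1}.
      branch 2.2 (add !q4, !(!q3 -> q3)):
        !(!q3 -> q3): α-rule — add !q3, !q3.
        ○ open, literals {q3=0, q4=0}.
1 branch closed, 5 open.
Each open branch fixes some atoms; the unmentioned ones are free. Counting distinct full assignments: branch {q2=0, q3=0, q4=1} (q1) contributes 2 new; branch {q1=1, q2=1} (q3, q4) contributes 4 new; branch {q3=1, q4=1} (q1, q2) contributes 3 new; branch {q3=1, q4=1} (q1, q2) contributes 0 new; branch {q3=0, q4=0} (q1, q2) contributes 3 new. Total: 12.

12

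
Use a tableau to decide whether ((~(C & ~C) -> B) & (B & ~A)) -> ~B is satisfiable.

Initial set: {(((~(C & ~C) -> B) & (B & ~A)) -> ~B)}.
(((~(C & ~C) -> B) & (B & ~A)) -> ~B): β-rule — branch into ~((~(C & ~C) -> B) & (B & ~A))  //  ~B.
  branch 1 (add ~((~(C & ~C) -> B) & (B & ~A))):
    ~((~(C & ~C) -> B) & (B & ~A)): β-rule — branch into ~(~(C & ~C) -> B)  //  ~(B & ~A).
      branch 1.1 (add ~(~(C & ~C) -> B)):
        ~(~(C & ~C) -> B): α-rule — add ~(C & ~C), ~B.
        ~(C & ~C): β-rule — branch into ~C  //  ~~C.
          branch 1.1.1 (add ~C):
            ○ open, literals {B=false, C=false}.
          branch 1.1.2 (add ~~C):
            ○ open, literals {B=false, C=true}.
      branch 1.2 (add ~(B & ~A)):
        ~(B & ~A): β-rule — branch into ~B  //  ~~A.
          branch 1.2.1 (add ~B):
            ○ open, literals {B=false}.
          branch 1.2.2 (add ~~A):
            ○ open, literals {A=true}.
  branch 2 (add ~B):
    ○ open, literals {B=false}.
0 branches closed, 5 open.
An open branch gives a satisfying assignment: B=false, C=false.

Satisfiable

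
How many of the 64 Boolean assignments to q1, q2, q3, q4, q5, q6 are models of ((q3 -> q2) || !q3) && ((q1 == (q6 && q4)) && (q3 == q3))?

Initial set: {(((q3 -> q2) || !q3) && ((q1 == (q6 && q4)) && (q3 == q3)))}.
(((q3 -> q2) || !q3) && ((q1 == (q6 && q4)) && (q3 == q3))): α-rule — add ((q3 -> q2) || !q3), ((q1 == (q6 && q4)) && (q3 == q3)).
((q1 == (q6 && q4)) && (q3 == q3)): α-rule — add (q1 == (q6 && q4)), (q3 == q3).
((q3 -> q2) || !q3): β-rule — branch into (q3 -> q2)  //  !q3.
  branch 1 (add (q3 -> q2)):
    (q1 == (q6 && q4)): β-rule — branch into q1, (q6 && q4)  //  !q1, !(q6 && q4).
      branch 1.1 (add q1, (q6 && q4)):
        (q6 && q4): α-rule — add q6, q4.
        (q3 == q3): β-rule — branch into q3, q3  //  !q3, !q3.
          branch 1.1.1 (add q3, q3):
            (q3 -> q2): β-rule — branch into !q3  //  q2.
              branch 1.1.1.1 (add !q3):
                × closes — contains both q3 and !q3.
              branch 1.1.1.2 (add q2):
                ○ open, literals {q1=1, q2=1, q3=1, q4=1, q6=1}.
          branch 1.1.2 (add !q3, !q3):
            (q3 -> q2): β-rule — branch into !q3  //  q2.
              branch 1.1.2.1 (add !q3):
                ○ open, literals {q1=1, q3=0, q4=1, q6=1}.
              branch 1.1.2.2 (add q2):
                ○ open, literals {q1=1, q2=1, q3=0, q4=1, q6=1}.
      branch 1.2 (add !q1, !(q6 && q4)):
        (q3 == q3): β-rule — branch into q3, q3  //  !q3, !q3.
          branch 1.2.1 (add q3, q3):
            (q3 -> q2): β-rule — branch into !q3  //  q2.
              branch 1.2.1.1 (add !q3):
                × closes — contains both q3 and !q3.
              branch 1.2.1.2 (add q2):
                !(q6 && q4): β-rule — branch into !q6  //  !q4.
                  branch 1.2.1.2.1 (add !q6):
                    ○ open, literals {q1=0, q2=1, q3=1, q6=0}.
                  branch 1.2.1.2.2 (add !q4):
                    ○ open, literals {q1=0, q2=1, q3=1, q4=0}.
          branch 1.2.2 (add !q3, !q3):
            (q3 -> q2): β-rule — branch into !q3  //  q2.
              branch 1.2.2.1 (add !q3):
                !(q6 && q4): β-rule — branch into !q6  //  !q4.
                  branch 1.2.2.1.1 (add !q6):
                    ○ open, literals {q1=0, q3=0, q6=0}.
                  branch 1.2.2.1.2 (add !q4):
                    ○ open, literals {q1=0, q3=0, q4=0}.
              branch 1.2.2.2 (add q2):
                !(q6 && q4): β-rule — branch into !q6  //  !q4.
                  branch 1.2.2.2.1 (add !q6):
                    ○ open, literals {q1=0, q2=1, q3=0, q6=0}.
                  branch 1.2.2.2.2 (add !q4):
                    ○ open, literals {q1=0, q2=1, q3=0, q4=0}.
  branch 2 (add !q3):
    (q1 == (q6 && q4)): β-rule — branch into q1, (q6 && q4)  //  !q1, !(q6 && q4).
      branch 2.1 (add q1, (q6 && q4)):
        (q6 && q4): α-rule — add q6, q4.
        (q3 == q3): β-rule — branch into q3, q3  //  !q3, !q3.
          branch 2.1.1 (add q3, q3):
            × closes — contains both q3 and !q3.
          branch 2.1.2 (add !q3, !q3):
            ○ open, literals {q1=1, q3=0, q4=1, q6=1}.
      branch 2.2 (add !q1, !(q6 && q4)):
        (q3 == q3): β-rule — branch into q3, q3  //  !q3, !q3.
          branch 2.2.1 (add q3, q3):
            × closes — contains both q3 and !q3.
          branch 2.2.2 (add !q3, !q3):
            !(q6 && q4): β-rule — branch into !q6  //  !q4.
              branch 2.2.2.1 (add !q6):
                ○ open, literals {q1=0, q3=0, q6=0}.
              branch 2.2.2.2 (add !q4):
                ○ open, literals {q1=0, q3=0, q4=0}.
4 branches closed, 12 open.
Each open branch fixes some atoms; the unmentioned ones are free. Counting distinct full assignments: branch {q1=1, q2=1, q3=1, q4=1, q6=1} (q5) contributes 2 new; branch {q1=1, q3=0, q4=1, q6=1} (q2, q5) contributes 4 new; branch {q1=1, q2=1, q3=0, q4=1, q6=1} (q5) contributes 0 new; branch {q1=0, q2=1, q3=1, q6=0} (q4, q5) contributes 4 new; branch {q1=0, q2=1, q3=1, q4=0} (q5, q6) contributes 2 new; branch {q1=0, q3=0, q6=0} (q2, q4, q5) contributes 8 new; branch {q1=0, q3=0, q4=0} (q2, q5, q6) contributes 4 new; branch {q1=0, q2=1, q3=0, q6=0} (q4, q5) contributes 0 new; branch {q1=0, q2=1, q3=0, q4=0} (q5, q6) contributes 0 new; branch {q1=1, q3=0, q4=1, q6=1} (q2, q5) contributes 0 new; branch {q1=0, q3=0, q6=0} (q2, q4, q5) contributes 0 new; branch {q1=0, q3=0, q4=0} (q2, q5, q6) contributes 0 new. Total: 24.

24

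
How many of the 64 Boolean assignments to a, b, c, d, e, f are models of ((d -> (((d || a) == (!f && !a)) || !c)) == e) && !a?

16

Initial set: {(((d -> (((d || a) == (!f && !a)) || !c)) == e) && !a)}.
(((d -> (((d || a) == (!f && !a)) || !c)) == e) && !a): α-rule — add ((d -> (((d || a) == (!f && !a)) || !c)) == e), !a.
((d -> (((d || a) == (!f && !a)) || !c)) == e): β-rule — branch into (d -> (((d || a) == (!f && !a)) || !c)), e  //  !(d -> (((d || a) == (!f && !a)) || !c)), !e.
  branch 1 (add (d -> (((d || a) == (!f && !a)) || !c)), e):
    (d -> (((d || a) == (!f && !a)) || !c)): β-rule — branch into !d  //  (((d || a) == (!f && !a)) || !c).
      branch 1.1 (add !d):
        ○ open, literals {a=false, d=false, e=true}.
      branch 1.2 (add (((d || a) == (!f && !a)) || !c)):
        (((d || a) == (!f && !a)) || !c): β-rule — branch into ((d || a) == (!f && !a))  //  !c.
          branch 1.2.1 (add ((d || a) == (!f && !a))):
            ((d || a) == (!f && !a)): β-rule — branch into (d || a), (!f && !a)  //  !(d || a), !(!f && !a).
              branch 1.2.1.1 (add (d || a), (!f && !a)):
                (!f && !a): α-rule — add !f, !a.
                (d || a): β-rule — branch into d  //  a.
                  branch 1.2.1.1.1 (add d):
                    ○ open, literals {a=false, d=true, e=true, f=false}.
                  branch 1.2.1.1.2 (add a):
                    × closes — contains both a and !a.
              branch 1.2.1.2 (add !(d || a), !(!f && !a)):
                !(d || a): α-rule — add !d, !a.
                !(!f && !a): β-rule — branch into !!f  //  !!a.
                  branch 1.2.1.2.1 (add !!f):
                    ○ open, literals {a=false, d=false, e=true, f=true}.
                  branch 1.2.1.2.2 (add !!a):
                    × closes — contains both a and !a.
          branch 1.2.2 (add !c):
            ○ open, literals {a=false, c=false, e=true}.
  branch 2 (add !(d -> (((d || a) == (!f && !a)) || !c)), !e):
    !(d -> (((d || a) == (!f && !a)) || !c)): α-rule — add d, !(((d || a) == (!f && !a)) || !c).
    !(((d || a) == (!f && !a)) || !c): α-rule — add !((d || a) == (!f && !a)), !!c.
    !((d || a) == (!f && !a)): β-rule — branch into (d || a), !(!f && !a)  //  !(d || a), (!f && !a).
      branch 2.1 (add (d || a), !(!f && !a)):
        (d || a): β-rule — branch into d  //  a.
          branch 2.1.1 (add d):
            !(!f && !a): β-rule — branch into !!f  //  !!a.
              branch 2.1.1.1 (add !!f):
                ○ open, literals {a=false, c=true, d=true, e=false, f=true}.
              branch 2.1.1.2 (add !!a):
                × closes — contains both a and !a.
          branch 2.1.2 (add a):
            × closes — contains both a and !a.
      branch 2.2 (add !(d || a), (!f && !a)):
        !(d || a): α-rule — add !d, !a.
        × closes — contains both d and !d.
5 branches closed, 5 open.
Each open branch fixes some atoms; the unmentioned ones are free. Counting distinct full assignments: branch {a=false, d=false, e=true} (b, c, f) contributes 8 new; branch {a=false, d=true, e=true, f=false} (b, c) contributes 4 new; branch {a=false, d=false, e=true, f=true} (b, c) contributes 0 new; branch {a=false, c=false, e=true} (b, d, f) contributes 2 new; branch {a=false, c=true, d=true, e=false, f=true} (b) contributes 2 new. Total: 16.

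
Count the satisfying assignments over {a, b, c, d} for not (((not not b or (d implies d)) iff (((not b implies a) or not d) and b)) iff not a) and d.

Initial set: {(not (((not not b or (d implies d)) iff (((not b implies a) or not d) and b)) iff not a) and d)}.
(not (((not not b or (d implies d)) iff (((not b implies a) or not d) and b)) iff not a) and d): α-rule — add not (((not not b or (d implies d)) iff (((not b implies a) or not d) and b)) iff not a), d.
not (((not not b or (d implies d)) iff (((not b implies a) or not d) and b)) iff not a): β-rule — branch into ((not not b or (d implies d)) iff (((not b implies a) or not d) and b)), not not a  //  not ((not not b or (d implies d)) iff (((not b implies a) or not d) and b)), not a.
  branch 1 (add ((not not b or (d implies d)) iff (((not b implies a) or not d) and b)), not not a):
    ((not not b or (d implies d)) iff (((not b implies a) or not d) and b)): β-rule — branch into (not not b or (d implies d)), (((not b implies a) or not d) and b)  //  not (not not b or (d implies d)), not (((not b implies a) or not d) and b).
      branch 1.1 (add (not not b or (d implies d)), (((not b implies a) or not d) and b)):
        (((not b implies a) or not d) and b): α-rule — add ((not b implies a) or not d), b.
        (not not b or (d implies d)): β-rule — branch into not not b  //  (d implies d).
          branch 1.1.1 (add not not b):
            not not b: drop double negation, giving b.
            ((not b implies a) or not d): β-rule — branch into (not b implies a)  //  not d.
              branch 1.1.1.1 (add (not b implies a)):
                (not b implies a): β-rule — branch into not not b  //  a.
                  branch 1.1.1.1.1 (add not not b):
                    ○ open, literals {a=true, b=true, d=true}.
                  branch 1.1.1.1.2 (add a):
                    ○ open, literals {a=true, b=true, d=true}.
              branch 1.1.1.2 (add not d):
                × closes — contains both d and not d.
          branch 1.1.2 (add (d implies d)):
            ((not b implies a) or not d): β-rule — branch into (not b implies a)  //  not d.
              branch 1.1.2.1 (add (not b implies a)):
                (d implies d): β-rule — branch into not d  //  d.
                  branch 1.1.2.1.1 (add not d):
                    × closes — contains both d and not d.
                  branch 1.1.2.1.2 (add d):
                    (not b implies a): β-rule — branch into not not b  //  a.
                      branch 1.1.2.1.2.1 (add not not b):
                        ○ open, literals {a=true, b=true, d=true}.
                      branch 1.1.2.1.2.2 (add a):
                        ○ open, literals {a=true, b=true, d=true}.
              branch 1.1.2.2 (add not d):
                × closes — contains both d and not d.
      branch 1.2 (add not (not not b or (d implies d)), not (((not b implies a) or not d) and b)):
        not (not not b or (d implies d)): α-rule — add not not not b, not (d implies d).
        not not not b: drop double negation, giving not b.
        not (d implies d): α-rule — add d, not d.
        × closes — contains both d and not d.
  branch 2 (add not ((not not b or (d implies d)) iff (((not b implies a) or not d) and b)), not a):
    not ((not not b or (d implies d)) iff (((not b implies a) or not d) and b)): β-rule — branch into (not not b or (d implies d)), not (((not b implies a) or not d) and b)  //  not (not not b or (d implies d)), (((not b implies a) or not d) and b).
      branch 2.1 (add (not not b or (d implies d)), not (((not b implies a) or not d) and b)):
        (not not b or (d implies d)): β-rule — branch into not not b  //  (d implies d).
          branch 2.1.1 (add not not b):
            not not b: drop double negation, giving b.
            not (((not b implies a) or not d) and b): β-rule — branch into not ((not b implies a) or not d)  //  not b.
              branch 2.1.1.1 (add not ((not b implies a) or not d)):
                not ((not b implies a) or not d): α-rule — add not (not b implies a), not not d.
                not (not b implies a): α-rule — add not b, not a.
                × closes — contains both b and not b.
              branch 2.1.1.2 (add not b):
                × closes — contains both b and not b.
          branch 2.1.2 (add (d implies d)):
            not (((not b implies a) or not d) and b): β-rule — branch into not ((not b implies a) or not d)  //  not b.
              branch 2.1.2.1 (add not ((not b implies a) or not d)):
                not ((not b implies a) or not d): α-rule — add not (not b implies a), not not d.
                not (not b implies a): α-rule — add not b, not a.
                (d implies d): β-rule — branch into not d  //  d.
                  branch 2.1.2.1.1 (add not d):
                    × closes — contains both d and not d.
                  branch 2.1.2.1.2 (add d):
                    ○ open, literals {a=false, b=false, d=true}.
              branch 2.1.2.2 (add not b):
                (d implies d): β-rule — branch into not d  //  d.
                  branch 2.1.2.2.1 (add not d):
                    × closes — contains both d and not d.
                  branch 2.1.2.2.2 (add d):
                    ○ open, literals {a=false, b=false, d=true}.
      branch 2.2 (add not (not not b or (d implies d)), (((not b implies a) or not d) and b)):
        not (not not b or (d implies d)): α-rule — add not not not b, not (d implies d).
        (((not b implies a) or not d) and b): α-rule — add ((not b implies a) or not d), b.
        not not not b: drop double negation, giving not b.
        × closes — contains both b and not b.
9 branches closed, 6 open.
Each open branch fixes some atoms; the unmentioned ones are free. Counting distinct full assignments: branch {a=true, b=true, d=true} (c) contributes 2 new; branch {a=true, b=true, d=true} (c) contributes 0 new; branch {a=true, b=true, d=true} (c) contributes 0 new; branch {a=true, b=true, d=true} (c) contributes 0 new; branch {a=false, b=false, d=true} (c) contributes 2 new; branch {a=false, b=false, d=true} (c) contributes 0 new. Total: 4.

4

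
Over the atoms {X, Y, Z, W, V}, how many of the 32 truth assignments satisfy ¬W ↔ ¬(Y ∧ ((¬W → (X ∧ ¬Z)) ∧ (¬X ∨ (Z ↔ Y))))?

22

Initial set: {T (¬W ↔ ¬(Y ∧ ((¬W → (X ∧ ¬Z)) ∧ (¬X ∨ (Z ↔ Y)))))}.
T (¬W ↔ ¬(Y ∧ ((¬W → (X ∧ ¬Z)) ∧ (¬X ∨ (Z ↔ Y))))): β-rule — branch into T ¬W, T ¬(Y ∧ ((¬W → (X ∧ ¬Z)) ∧ (¬X ∨ (Z ↔ Y))))  //  F ¬W, F ¬(Y ∧ ((¬W → (X ∧ ¬Z)) ∧ (¬X ∨ (Z ↔ Y)))).
  branch 1 (add T ¬W, T ¬(Y ∧ ((¬W → (X ∧ ¬Z)) ∧ (¬X ∨ (Z ↔ Y))))):
    T ¬(Y ∧ ((¬W → (X ∧ ¬Z)) ∧ (¬X ∨ (Z ↔ Y)))): β-rule — branch into F Y  //  F ((¬W → (X ∧ ¬Z)) ∧ (¬X ∨ (Z ↔ Y))).
      branch 1.1 (add F Y):
        ○ open, literals {W=F, Y=F}.
      branch 1.2 (add F ((¬W → (X ∧ ¬Z)) ∧ (¬X ∨ (Z ↔ Y)))):
        F ((¬W → (X ∧ ¬Z)) ∧ (¬X ∨ (Z ↔ Y))): β-rule — branch into F (¬W → (X ∧ ¬Z))  //  F (¬X ∨ (Z ↔ Y)).
          branch 1.2.1 (add F (¬W → (X ∧ ¬Z))):
            F (¬W → (X ∧ ¬Z)): α-rule — add T ¬W, F (X ∧ ¬Z).
            F (X ∧ ¬Z): β-rule — branch into F X  //  F ¬Z.
              branch 1.2.1.1 (add F X):
                ○ open, literals {W=F, X=F}.
              branch 1.2.1.2 (add F ¬Z):
                ○ open, literals {W=F, Z=T}.
          branch 1.2.2 (add F (¬X ∨ (Z ↔ Y))):
            F (¬X ∨ (Z ↔ Y)): α-rule — add F ¬X, F (Z ↔ Y).
            F (Z ↔ Y): β-rule — branch into T Z, F Y  //  F Z, T Y.
              branch 1.2.2.1 (add T Z, F Y):
                ○ open, literals {W=F, X=T, Y=F, Z=T}.
              branch 1.2.2.2 (add F Z, T Y):
                ○ open, literals {W=F, X=T, Y=T, Z=F}.
  branch 2 (add F ¬W, F ¬(Y ∧ ((¬W → (X ∧ ¬Z)) ∧ (¬X ∨ (Z ↔ Y))))):
    F ¬(Y ∧ ((¬W → (X ∧ ¬Z)) ∧ (¬X ∨ (Z ↔ Y)))): α-rule — add T Y, T ((¬W → (X ∧ ¬Z)) ∧ (¬X ∨ (Z ↔ Y))).
    T ((¬W → (X ∧ ¬Z)) ∧ (¬X ∨ (Z ↔ Y))): α-rule — add T (¬W → (X ∧ ¬Z)), T (¬X ∨ (Z ↔ Y)).
    T (¬W → (X ∧ ¬Z)): β-rule — branch into F ¬W  //  T (X ∧ ¬Z).
      branch 2.1 (add F ¬W):
        T (¬X ∨ (Z ↔ Y)): β-rule — branch into T ¬X  //  T (Z ↔ Y).
          branch 2.1.1 (add T ¬X):
            ○ open, literals {W=T, X=F, Y=T}.
          branch 2.1.2 (add T (Z ↔ Y)):
            T (Z ↔ Y): β-rule — branch into T Z, T Y  //  F Z, F Y.
              branch 2.1.2.1 (add T Z, T Y):
                ○ open, literals {W=T, Y=T, Z=T}.
              branch 2.1.2.2 (add F Z, F Y):
                × closes — contains both Y and ¬Y.
      branch 2.2 (add T (X ∧ ¬Z)):
        T (X ∧ ¬Z): α-rule — add T X, T ¬Z.
        T (¬X ∨ (Z ↔ Y)): β-rule — branch into T ¬X  //  T (Z ↔ Y).
          branch 2.2.1 (add T ¬X):
            × closes — contains both X and ¬X.
          branch 2.2.2 (add T (Z ↔ Y)):
            T (Z ↔ Y): β-rule — branch into T Z, T Y  //  F Z, F Y.
              branch 2.2.2.1 (add T Z, T Y):
                × closes — contains both Z and ¬Z.
              branch 2.2.2.2 (add F Z, F Y):
                × closes — contains both Y and ¬Y.
4 branches closed, 7 open.
Each open branch fixes some atoms; the unmentioned ones are free. Counting distinct full assignments: branch {W=F, Y=F} (X, Z, V) contributes 8 new; branch {W=F, X=F} (Y, Z, V) contributes 4 new; branch {W=F, Z=T} (X, Y, V) contributes 2 new; branch {W=F, X=T, Y=F, Z=T} (V) contributes 0 new; branch {W=F, X=T, Y=T, Z=F} (V) contributes 2 new; branch {W=T, X=F, Y=T} (Z, V) contributes 4 new; branch {W=T, Y=T, Z=T} (X, V) contributes 2 new. Total: 22.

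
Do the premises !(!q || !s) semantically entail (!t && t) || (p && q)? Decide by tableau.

No

Initial set: {!(!q || !s); !((!t && t) || (p && q))}.
!(!q || !s): α-rule — add !!q, !!s.
!((!t && t) || (p && q)): α-rule — add !(!t && t), !(p && q).
!(!t && t): β-rule — branch into !!t  //  !t.
  branch 1 (add !!t):
    !(p && q): β-rule — branch into !p  //  !q.
      branch 1.1 (add !p):
        ○ open, literals {p=0, q=1, s=1, t=1}.
      branch 1.2 (add !q):
        × closes — contains both q and !q.
  branch 2 (add !t):
    !(p && q): β-rule — branch into !p  //  !q.
      branch 2.1 (add !p):
        ○ open, literals {p=0, q=1, s=1, t=0}.
      branch 2.2 (add !q):
        × closes — contains both q and !q.
2 branches closed, 2 open.
An open branch gives a countermodel: p=0, q=1, s=1, t=1 (unmentioned atoms arbitrary); the premises hold there but the conclusion fails.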